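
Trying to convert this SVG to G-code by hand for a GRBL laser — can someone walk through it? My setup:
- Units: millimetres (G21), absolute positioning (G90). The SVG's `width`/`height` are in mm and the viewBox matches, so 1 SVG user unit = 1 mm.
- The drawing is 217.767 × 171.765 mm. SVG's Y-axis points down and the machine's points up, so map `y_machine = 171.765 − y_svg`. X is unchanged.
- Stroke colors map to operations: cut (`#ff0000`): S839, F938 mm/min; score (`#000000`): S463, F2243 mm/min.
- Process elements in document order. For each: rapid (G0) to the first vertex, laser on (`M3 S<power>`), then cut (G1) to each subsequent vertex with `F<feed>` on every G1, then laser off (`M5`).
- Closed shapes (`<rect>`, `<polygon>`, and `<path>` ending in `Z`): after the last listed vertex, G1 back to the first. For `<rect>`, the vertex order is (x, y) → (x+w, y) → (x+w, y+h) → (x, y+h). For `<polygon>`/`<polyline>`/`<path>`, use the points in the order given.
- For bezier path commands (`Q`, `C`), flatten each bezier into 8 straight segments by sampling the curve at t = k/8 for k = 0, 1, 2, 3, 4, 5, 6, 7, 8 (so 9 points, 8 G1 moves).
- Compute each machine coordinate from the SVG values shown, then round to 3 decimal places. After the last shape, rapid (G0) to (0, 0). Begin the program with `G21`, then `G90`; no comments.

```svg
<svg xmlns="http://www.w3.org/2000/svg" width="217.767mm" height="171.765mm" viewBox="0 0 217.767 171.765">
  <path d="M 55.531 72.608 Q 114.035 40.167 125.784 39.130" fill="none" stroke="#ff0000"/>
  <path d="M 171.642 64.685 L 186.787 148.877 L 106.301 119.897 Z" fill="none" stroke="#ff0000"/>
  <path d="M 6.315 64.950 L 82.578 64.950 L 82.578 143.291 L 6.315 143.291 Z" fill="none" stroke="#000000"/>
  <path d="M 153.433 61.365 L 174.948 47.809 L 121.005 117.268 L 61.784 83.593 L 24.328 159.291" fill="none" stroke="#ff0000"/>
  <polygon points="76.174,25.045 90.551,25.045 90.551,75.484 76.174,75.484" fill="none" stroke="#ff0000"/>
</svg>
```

G21
G90
G0 X55.531 Y99.157
M3 S839
G1 X69.426 Y106.777 F938
G1 X81.861 Y113.415 F938
G1 X92.834 Y119.072 F938
G1 X102.346 Y123.747 F938
G1 X110.397 Y127.441 F938
G1 X116.987 Y130.154 F938
G1 X122.116 Y131.885 F938
G1 X125.784 Y132.635 F938
M5
G0 X171.642 Y107.080
M3 S839
G1 X186.787 Y22.888 F938
G1 X106.301 Y51.868 F938
G1 X171.642 Y107.080 F938
M5
G0 X6.315 Y106.815
M3 S463
G1 X82.578 Y106.815 F2243
G1 X82.578 Y28.474 F2243
G1 X6.315 Y28.474 F2243
G1 X6.315 Y106.815 F2243
M5
G0 X153.433 Y110.400
M3 S839
G1 X174.948 Y123.956 F938
G1 X121.005 Y54.497 F938
G1 X61.784 Y88.172 F938
G1 X24.328 Y12.474 F938
M5
G0 X76.174 Y146.720
M3 S839
G1 X90.551 Y146.720 F938
G1 X90.551 Y96.281 F938
G1 X76.174 Y96.281 F938
G1 X76.174 Y146.720 F938
M5
G0 X0.000 Y0.000

Since the viewBox matches the mm dimensions, user units are millimetres directly. The only transform is the Y-flip y_m = 171.765 − y_svg.

Shape 1 is a quadratic bezier drawn with `<path>`. Its stroke #ff0000 means cut at S839, F938. After flipping Y the toolpath is (55.531,99.157) → (69.426,106.777) → (81.861,113.415) → (92.834,119.072) → (102.346,123.747) → (110.397,127.441) → (116.987,130.154) → (122.116,131.885) → (125.784,132.635).

Shape 2 is a regular polygon drawn with `<path>`. Its stroke #ff0000 means cut at S839, F938. After flipping Y the toolpath is (171.642,107.080) → (186.787,22.888) → (106.301,51.868) → (171.642,107.080), returning to the start.

Shape 3 is a rectangle drawn with `<path>`. Its stroke #000000 means score at S463, F2243. After flipping Y the toolpath is (6.315,106.815) → (82.578,106.815) → (82.578,28.474) → (6.315,28.474) → (6.315,106.815), returning to the start.

Shape 4 is a open polyline drawn with `<path>`. Its stroke #ff0000 means cut at S839, F938. After flipping Y the toolpath is (153.433,110.400) → (174.948,123.956) → (121.005,54.497) → (61.784,88.172) → (24.328,12.474).

Shape 5 is a rectangle drawn with `<polygon>`. Its stroke #ff0000 means cut at S839, F938. After flipping Y the toolpath is (76.174,146.720) → (90.551,146.720) → (90.551,96.281) → (76.174,96.281) → (76.174,146.720), returning to the start.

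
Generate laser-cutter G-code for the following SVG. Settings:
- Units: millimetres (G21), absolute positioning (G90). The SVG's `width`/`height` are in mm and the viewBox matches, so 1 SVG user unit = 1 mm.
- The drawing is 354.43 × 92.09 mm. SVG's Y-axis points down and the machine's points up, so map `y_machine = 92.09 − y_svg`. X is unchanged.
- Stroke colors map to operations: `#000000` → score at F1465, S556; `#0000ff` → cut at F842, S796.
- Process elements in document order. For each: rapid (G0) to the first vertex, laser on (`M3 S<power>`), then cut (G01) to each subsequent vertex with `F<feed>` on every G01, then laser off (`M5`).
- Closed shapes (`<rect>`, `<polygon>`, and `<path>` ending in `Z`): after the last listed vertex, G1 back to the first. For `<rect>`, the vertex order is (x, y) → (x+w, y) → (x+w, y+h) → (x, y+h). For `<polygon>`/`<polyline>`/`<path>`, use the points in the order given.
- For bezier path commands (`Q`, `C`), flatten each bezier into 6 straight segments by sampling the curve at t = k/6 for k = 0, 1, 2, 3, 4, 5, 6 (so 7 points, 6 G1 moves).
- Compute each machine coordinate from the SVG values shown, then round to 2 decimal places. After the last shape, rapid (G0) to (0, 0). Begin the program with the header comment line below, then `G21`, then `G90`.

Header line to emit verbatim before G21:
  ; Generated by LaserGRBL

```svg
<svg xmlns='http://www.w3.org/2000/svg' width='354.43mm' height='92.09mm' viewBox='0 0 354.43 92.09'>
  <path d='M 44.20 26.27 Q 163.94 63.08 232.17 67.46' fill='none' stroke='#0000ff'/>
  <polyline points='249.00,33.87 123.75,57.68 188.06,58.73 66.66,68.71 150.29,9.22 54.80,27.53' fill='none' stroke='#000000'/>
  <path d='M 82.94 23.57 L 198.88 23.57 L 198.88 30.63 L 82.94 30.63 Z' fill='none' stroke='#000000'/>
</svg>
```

; Generated by LaserGRBL
G21
G90
G0 X44.20 Y65.82
M3 S796
G01 X82.68 Y54.45 F842
G01 X118.30 Y44.88 F842
G01 X151.06 Y37.12 F842
G01 X180.96 Y31.15 F842
G01 X208.00 Y26.99 F842
G01 X232.17 Y24.63 F842
M5
G0 X249.00 Y58.22
M3 S556
G01 X123.75 Y34.41 F1465
G01 X188.06 Y33.36 F1465
G01 X66.66 Y23.38 F1465
G01 X150.29 Y82.87 F1465
G01 X54.80 Y64.56 F1465
M5
G0 X82.94 Y68.52
M3 S556
G01 X198.88 Y68.52 F1465
G01 X198.88 Y61.46 F1465
G01 X82.94 Y61.46 F1465
G01 X82.94 Y68.52 F1465
M5
G0 X0.00 Y0.00

Since the viewBox matches the mm dimensions, user units are millimetres directly. The only transform is the Y-flip y_m = 92.09 − y_svg.

Shape 1 is a quadratic bezier drawn with `<path>`. Its stroke #0000ff means cut at S796, F842. After flipping Y the toolpath is (44.20,65.82) → (82.68,54.45) → (118.30,44.88) → (151.06,37.12) → (180.96,31.15) → (208.00,26.99) → (232.17,24.63).

Shape 2 is a open polyline drawn with `<polyline>`. Its stroke #000000 means score at S556, F1465. After flipping Y the toolpath is (249.00,58.22) → (123.75,34.41) → (188.06,33.36) → (66.66,23.38) → (150.29,82.87) → (54.80,64.56).

Shape 3 is a rectangle drawn with `<path>`. Its stroke #000000 means score at S556, F1465. After flipping Y the toolpath is (82.94,68.52) → (198.88,68.52) → (198.88,61.46) → (82.94,61.46) → (82.94,68.52), returning to the start.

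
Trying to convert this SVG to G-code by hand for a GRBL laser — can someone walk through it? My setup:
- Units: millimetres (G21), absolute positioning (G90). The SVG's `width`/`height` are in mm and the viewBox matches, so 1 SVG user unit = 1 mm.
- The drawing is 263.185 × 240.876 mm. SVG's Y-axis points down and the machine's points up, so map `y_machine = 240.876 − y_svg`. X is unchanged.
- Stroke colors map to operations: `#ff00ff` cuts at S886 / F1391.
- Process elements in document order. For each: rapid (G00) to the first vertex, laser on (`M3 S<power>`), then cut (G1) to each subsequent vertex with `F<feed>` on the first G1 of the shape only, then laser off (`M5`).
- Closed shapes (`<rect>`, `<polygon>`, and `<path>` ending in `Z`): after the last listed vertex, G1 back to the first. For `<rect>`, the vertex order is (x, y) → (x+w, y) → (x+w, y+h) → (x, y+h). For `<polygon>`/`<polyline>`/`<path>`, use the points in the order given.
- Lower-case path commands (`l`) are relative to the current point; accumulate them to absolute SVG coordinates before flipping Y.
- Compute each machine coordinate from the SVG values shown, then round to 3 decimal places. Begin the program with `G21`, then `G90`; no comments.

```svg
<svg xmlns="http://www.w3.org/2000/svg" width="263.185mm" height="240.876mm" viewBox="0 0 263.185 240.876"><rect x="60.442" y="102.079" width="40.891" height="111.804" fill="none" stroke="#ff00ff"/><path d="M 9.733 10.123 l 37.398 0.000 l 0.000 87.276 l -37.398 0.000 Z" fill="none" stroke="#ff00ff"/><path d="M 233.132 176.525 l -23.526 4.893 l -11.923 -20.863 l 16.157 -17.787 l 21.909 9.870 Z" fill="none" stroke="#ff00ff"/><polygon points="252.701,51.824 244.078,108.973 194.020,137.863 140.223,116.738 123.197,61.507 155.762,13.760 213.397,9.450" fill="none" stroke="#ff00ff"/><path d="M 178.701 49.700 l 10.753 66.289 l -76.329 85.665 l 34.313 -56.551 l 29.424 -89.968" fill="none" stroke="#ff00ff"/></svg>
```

1 u = 1 mm; y_m = 240.876 − y.

[1] `<rect>` rectangle, #ff00ff→cut S886 F1391: (60.442,138.797) → (101.333,138.797) → (101.333,26.993) → (60.442,26.993) → (60.442,138.797) (closed)

[2] `<path>` rectangle, #ff00ff→cut S886 F1391: (9.733,230.753) → (47.131,230.753) → (47.131,143.477) → (9.733,143.477) → (9.733,230.753) (closed)

[3] `<path>` regular polygon, #ff00ff→cut S886 F1391: (233.132,64.351) → (209.606,59.458) → (197.683,80.321) → (213.840,98.108) → (235.749,88.238) → (233.132,64.351) (closed)

[4] `<polygon>` regular polygon, #ff00ff→cut S886 F1391: (252.701,189.052) → (244.078,131.903) → (194.020,103.013) → (140.223,124.138) → (123.197,179.369) → (155.762,227.116) → (213.397,231.426) → (252.701,189.052) (closed)

[5] `<path>` open polyline, #ff00ff→cut S886 F1391: (178.701,191.176) → (189.454,124.887) → (113.125,39.222) → (147.438,95.773) → (176.862,185.741)

G21
G90
G00 X60.442 Y138.797
M3 S886
G1 X101.333 Y138.797 F1391
G1 X101.333 Y26.993
G1 X60.442 Y26.993
G1 X60.442 Y138.797
M5
G00 X9.733 Y230.753
M3 S886
G1 X47.131 Y230.753 F1391
G1 X47.131 Y143.477
G1 X9.733 Y143.477
G1 X9.733 Y230.753
M5
G00 X233.132 Y64.351
M3 S886
G1 X209.606 Y59.458 F1391
G1 X197.683 Y80.321
G1 X213.840 Y98.108
G1 X235.749 Y88.238
G1 X233.132 Y64.351
M5
G00 X252.701 Y189.052
M3 S886
G1 X244.078 Y131.903 F1391
G1 X194.020 Y103.013
G1 X140.223 Y124.138
G1 X123.197 Y179.369
G1 X155.762 Y227.116
G1 X213.397 Y231.426
G1 X252.701 Y189.052
M5
G00 X178.701 Y191.176
M3 S886
G1 X189.454 Y124.887 F1391
G1 X113.125 Y39.222
G1 X147.438 Y95.773
G1 X176.862 Y185.741
M5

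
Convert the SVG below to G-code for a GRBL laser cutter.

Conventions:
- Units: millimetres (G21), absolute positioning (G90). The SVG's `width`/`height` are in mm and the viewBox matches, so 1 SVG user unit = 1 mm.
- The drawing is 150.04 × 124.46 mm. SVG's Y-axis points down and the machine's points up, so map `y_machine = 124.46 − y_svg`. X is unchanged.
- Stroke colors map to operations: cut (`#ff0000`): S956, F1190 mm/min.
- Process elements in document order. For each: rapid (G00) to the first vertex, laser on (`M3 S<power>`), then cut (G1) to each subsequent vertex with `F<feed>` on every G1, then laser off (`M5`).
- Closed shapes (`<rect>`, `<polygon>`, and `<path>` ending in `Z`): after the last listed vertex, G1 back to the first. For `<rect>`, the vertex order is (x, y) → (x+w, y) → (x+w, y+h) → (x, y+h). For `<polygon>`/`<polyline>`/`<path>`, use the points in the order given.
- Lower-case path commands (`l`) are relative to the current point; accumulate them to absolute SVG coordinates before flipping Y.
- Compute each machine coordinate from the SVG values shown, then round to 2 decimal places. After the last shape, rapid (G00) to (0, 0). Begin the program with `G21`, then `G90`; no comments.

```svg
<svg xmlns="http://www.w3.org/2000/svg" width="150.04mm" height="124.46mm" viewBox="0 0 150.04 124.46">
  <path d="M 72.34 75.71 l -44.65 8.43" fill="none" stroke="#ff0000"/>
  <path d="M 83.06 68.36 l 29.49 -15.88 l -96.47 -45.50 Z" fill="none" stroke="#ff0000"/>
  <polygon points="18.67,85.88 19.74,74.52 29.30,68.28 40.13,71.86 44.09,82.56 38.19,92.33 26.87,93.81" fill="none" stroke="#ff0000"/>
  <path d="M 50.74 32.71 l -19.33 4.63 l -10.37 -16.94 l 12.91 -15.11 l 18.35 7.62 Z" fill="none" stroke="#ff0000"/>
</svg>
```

G21
G90
G00 X72.34 Y48.75
M3 S956
G1 X27.69 Y40.32 F1190
M5
G00 X83.06 Y56.10
M3 S956
G1 X112.55 Y71.98 F1190
G1 X16.08 Y117.48 F1190
G1 X83.06 Y56.10 F1190
M5
G00 X18.67 Y38.58
M3 S956
G1 X19.74 Y49.94 F1190
G1 X29.30 Y56.18 F1190
G1 X40.13 Y52.60 F1190
G1 X44.09 Y41.90 F1190
G1 X38.19 Y32.13 F1190
G1 X26.87 Y30.65 F1190
G1 X18.67 Y38.58 F1190
M5
G00 X50.74 Y91.75
M3 S956
G1 X31.41 Y87.12 F1190
G1 X21.04 Y104.06 F1190
G1 X33.95 Y119.17 F1190
G1 X52.30 Y111.55 F1190
G1 X50.74 Y91.75 F1190
M5
G00 X0.00 Y0.00

viewBox `0 0 150.04 124.46` with mm width/height → 1 unit = 1 mm. Flip: y_m = 124.46 − y_svg.

**Shape 1** — `<path>` line segment, stroke `#ff0000` → cut (S956, F1190). Machine vertices: (72.34,48.75) → (27.69,40.32). Open path.

**Shape 2** — `<path>` closed polygon, stroke `#ff0000` → cut (S956, F1190). Machine vertices: (83.06,56.10) → (112.55,71.98) → (16.08,117.48) → (83.06,56.10). Closed: final G1 returns to the first vertex.

**Shape 3** — `<polygon>` regular polygon, stroke `#ff0000` → cut (S956, F1190). Machine vertices: (18.67,38.58) → (19.74,49.94) → (29.30,56.18) → (40.13,52.60) → (44.09,41.90) → (38.19,32.13) → (26.87,30.65) → (18.67,38.58). Closed: final G1 returns to the first vertex.

**Shape 4** — `<path>` regular polygon, stroke `#ff0000` → cut (S956, F1190). Machine vertices: (50.74,91.75) → (31.41,87.12) → (21.04,104.06) → (33.95,119.17) → (52.30,111.55) → (50.74,91.75). Closed: final G1 returns to the first vertex.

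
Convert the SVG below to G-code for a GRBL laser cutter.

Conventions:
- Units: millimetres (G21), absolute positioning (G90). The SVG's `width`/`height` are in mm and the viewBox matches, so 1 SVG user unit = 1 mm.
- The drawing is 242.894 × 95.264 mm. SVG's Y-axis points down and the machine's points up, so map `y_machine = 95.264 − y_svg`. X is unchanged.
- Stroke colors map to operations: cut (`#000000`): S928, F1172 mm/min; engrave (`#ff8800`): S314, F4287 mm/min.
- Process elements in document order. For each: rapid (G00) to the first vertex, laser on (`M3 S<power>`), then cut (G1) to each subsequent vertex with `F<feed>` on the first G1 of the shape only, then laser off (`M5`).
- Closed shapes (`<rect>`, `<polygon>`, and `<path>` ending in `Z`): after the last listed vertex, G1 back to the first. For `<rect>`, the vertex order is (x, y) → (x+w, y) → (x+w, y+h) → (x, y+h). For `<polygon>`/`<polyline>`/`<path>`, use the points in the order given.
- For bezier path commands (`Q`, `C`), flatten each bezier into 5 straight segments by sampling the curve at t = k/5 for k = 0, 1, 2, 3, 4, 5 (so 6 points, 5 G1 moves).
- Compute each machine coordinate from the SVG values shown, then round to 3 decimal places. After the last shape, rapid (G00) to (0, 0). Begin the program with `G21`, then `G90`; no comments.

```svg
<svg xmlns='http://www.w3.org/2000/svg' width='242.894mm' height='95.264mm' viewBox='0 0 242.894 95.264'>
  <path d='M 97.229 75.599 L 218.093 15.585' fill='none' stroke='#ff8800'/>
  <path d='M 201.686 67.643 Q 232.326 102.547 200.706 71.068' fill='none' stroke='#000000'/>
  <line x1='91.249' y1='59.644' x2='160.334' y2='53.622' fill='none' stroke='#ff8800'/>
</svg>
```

Since the viewBox matches the mm dimensions, user units are millimetres directly. The only transform is the Y-flip y_m = 95.264 − y_svg.

Shape 1 is a line segment drawn with `<path>`. Its stroke #ff8800 means engrave at S314, F4287. After flipping Y the toolpath is (97.229,19.665) → (218.093,79.679).

Shape 2 is a quadratic bezier drawn with `<path>`. Its stroke #000000 means cut at S928, F1172. After flipping Y the toolpath is (201.686,27.621) → (211.452,16.315) → (216.236,10.319) → (216.040,9.634) → (210.864,14.260) → (200.706,24.196).

Shape 3 is a line segment drawn with `<line>`. Its stroke #ff8800 means engrave at S314, F4287. After flipping Y the toolpath is (91.249,35.620) → (160.334,41.642).

G21
G90
G00 X97.229 Y19.665
M3 S314
G1 X218.093 Y79.679 F4287
M5
G00 X201.686 Y27.621
M3 S928
G1 X211.452 Y16.315 F1172
G1 X216.236 Y10.319
G1 X216.040 Y9.634
G1 X210.864 Y14.260
G1 X200.706 Y24.196
M5
G00 X91.249 Y35.620
M3 S314
G1 X160.334 Y41.642 F4287
M5
G00 X0.000 Y0.000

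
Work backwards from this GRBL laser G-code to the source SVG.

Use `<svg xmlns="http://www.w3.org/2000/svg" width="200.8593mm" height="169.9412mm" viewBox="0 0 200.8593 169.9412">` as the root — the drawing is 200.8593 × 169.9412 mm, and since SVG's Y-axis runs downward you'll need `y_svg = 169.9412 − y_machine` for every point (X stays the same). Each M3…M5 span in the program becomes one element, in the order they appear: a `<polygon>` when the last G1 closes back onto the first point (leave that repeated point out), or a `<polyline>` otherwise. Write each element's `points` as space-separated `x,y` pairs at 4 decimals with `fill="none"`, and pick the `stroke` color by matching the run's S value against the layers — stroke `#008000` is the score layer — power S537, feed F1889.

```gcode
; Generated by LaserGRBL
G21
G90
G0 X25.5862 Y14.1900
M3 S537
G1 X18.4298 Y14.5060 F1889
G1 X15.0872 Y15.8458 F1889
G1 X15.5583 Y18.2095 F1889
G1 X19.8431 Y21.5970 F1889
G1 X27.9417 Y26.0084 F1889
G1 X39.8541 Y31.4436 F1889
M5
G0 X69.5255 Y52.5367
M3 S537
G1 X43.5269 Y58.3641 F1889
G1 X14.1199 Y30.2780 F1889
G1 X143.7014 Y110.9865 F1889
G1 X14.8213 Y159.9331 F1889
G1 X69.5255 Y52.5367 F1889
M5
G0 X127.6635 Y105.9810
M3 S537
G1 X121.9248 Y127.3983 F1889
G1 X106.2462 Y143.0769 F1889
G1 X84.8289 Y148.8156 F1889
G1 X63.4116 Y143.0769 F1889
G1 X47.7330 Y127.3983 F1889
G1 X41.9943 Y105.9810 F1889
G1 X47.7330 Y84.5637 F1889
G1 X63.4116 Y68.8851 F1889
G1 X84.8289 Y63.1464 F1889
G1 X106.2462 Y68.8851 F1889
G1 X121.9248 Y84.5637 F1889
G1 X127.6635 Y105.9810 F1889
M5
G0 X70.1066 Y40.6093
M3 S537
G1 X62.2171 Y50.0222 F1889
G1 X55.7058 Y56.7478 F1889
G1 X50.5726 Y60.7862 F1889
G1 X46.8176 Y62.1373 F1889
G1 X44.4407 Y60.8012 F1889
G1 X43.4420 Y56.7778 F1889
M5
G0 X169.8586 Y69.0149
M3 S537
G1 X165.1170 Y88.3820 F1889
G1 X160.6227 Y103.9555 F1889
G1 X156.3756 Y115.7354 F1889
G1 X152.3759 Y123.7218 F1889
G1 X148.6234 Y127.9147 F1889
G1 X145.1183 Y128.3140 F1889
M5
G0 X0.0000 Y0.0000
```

Machine Y-up, SVG Y-down with viewBox height 169.9412, so y_svg = 169.9412 − y_machine; X carries over. Every run uses S537, so all elements get stroke `#008000` (score).

Run 1: The run is open, so emit a `<polyline>` with points (Y-flipped): 25.5862,155.7512 18.4298,155.4352 15.0872,154.0954 15.5583,151.7317 19.8431,148.3442 27.9417,143.9328 39.8541,138.4976.

Run 2: The run returns to its start, so emit a `<polygon>` with points (Y-flipped): 69.5255,117.4045 43.5269,111.5771 14.1199,139.6632 143.7014,58.9547 14.8213,10.0081.

Run 3: The run returns to its start, so emit a `<polygon>` with points (Y-flipped): 127.6635,63.9602 121.9248,42.5429 106.2462,26.8643 84.8289,21.1256 63.4116,26.8643 47.7330,42.5429 41.9943,63.9602 47.7330,85.3775 63.4116,101.0561 84.8289,106.7948 106.2462,101.0561 121.9248,85.3775.

Run 4: The run is open, so emit a `<polyline>` with points (Y-flipped): 70.1066,129.3319 62.2171,119.9190 55.7058,113.1934 50.5726,109.1550 46.8176,107.8039 44.4407,109.1400 43.4420,113.1634.

Run 5: The run is open, so emit a `<polyline>` with points (Y-flipped): 169.8586,100.9263 165.1170,81.5592 160.6227,65.9857 156.3756,54.2058 152.3759,46.2194 148.6234,42.0265 145.1183,41.6272.

<svg xmlns="http://www.w3.org/2000/svg" width="200.8593mm" height="169.9412mm" viewBox="0 0 200.8593 169.9412">
  <polyline points="25.5862,155.7512 18.4298,155.4352 15.0872,154.0954 15.5583,151.7317 19.8431,148.3442 27.9417,143.9328 39.8541,138.4976" fill="none" stroke="#008000"/>
  <polygon points="69.5255,117.4045 43.5269,111.5771 14.1199,139.6632 143.7014,58.9547 14.8213,10.0081" fill="none" stroke="#008000"/>
  <polygon points="127.6635,63.9602 121.9248,42.5429 106.2462,26.8643 84.8289,21.1256 63.4116,26.8643 47.7330,42.5429 41.9943,63.9602 47.7330,85.3775 63.4116,101.0561 84.8289,106.7948 106.2462,101.0561 121.9248,85.3775" fill="none" stroke="#008000"/>
  <polyline points="70.1066,129.3319 62.2171,119.9190 55.7058,113.1934 50.5726,109.1550 46.8176,107.8039 44.4407,109.1400 43.4420,113.1634" fill="none" stroke="#008000"/>
  <polyline points="169.8586,100.9263 165.1170,81.5592 160.6227,65.9857 156.3756,54.2058 152.3759,46.2194 148.6234,42.0265 145.1183,41.6272" fill="none" stroke="#008000"/>
</svg>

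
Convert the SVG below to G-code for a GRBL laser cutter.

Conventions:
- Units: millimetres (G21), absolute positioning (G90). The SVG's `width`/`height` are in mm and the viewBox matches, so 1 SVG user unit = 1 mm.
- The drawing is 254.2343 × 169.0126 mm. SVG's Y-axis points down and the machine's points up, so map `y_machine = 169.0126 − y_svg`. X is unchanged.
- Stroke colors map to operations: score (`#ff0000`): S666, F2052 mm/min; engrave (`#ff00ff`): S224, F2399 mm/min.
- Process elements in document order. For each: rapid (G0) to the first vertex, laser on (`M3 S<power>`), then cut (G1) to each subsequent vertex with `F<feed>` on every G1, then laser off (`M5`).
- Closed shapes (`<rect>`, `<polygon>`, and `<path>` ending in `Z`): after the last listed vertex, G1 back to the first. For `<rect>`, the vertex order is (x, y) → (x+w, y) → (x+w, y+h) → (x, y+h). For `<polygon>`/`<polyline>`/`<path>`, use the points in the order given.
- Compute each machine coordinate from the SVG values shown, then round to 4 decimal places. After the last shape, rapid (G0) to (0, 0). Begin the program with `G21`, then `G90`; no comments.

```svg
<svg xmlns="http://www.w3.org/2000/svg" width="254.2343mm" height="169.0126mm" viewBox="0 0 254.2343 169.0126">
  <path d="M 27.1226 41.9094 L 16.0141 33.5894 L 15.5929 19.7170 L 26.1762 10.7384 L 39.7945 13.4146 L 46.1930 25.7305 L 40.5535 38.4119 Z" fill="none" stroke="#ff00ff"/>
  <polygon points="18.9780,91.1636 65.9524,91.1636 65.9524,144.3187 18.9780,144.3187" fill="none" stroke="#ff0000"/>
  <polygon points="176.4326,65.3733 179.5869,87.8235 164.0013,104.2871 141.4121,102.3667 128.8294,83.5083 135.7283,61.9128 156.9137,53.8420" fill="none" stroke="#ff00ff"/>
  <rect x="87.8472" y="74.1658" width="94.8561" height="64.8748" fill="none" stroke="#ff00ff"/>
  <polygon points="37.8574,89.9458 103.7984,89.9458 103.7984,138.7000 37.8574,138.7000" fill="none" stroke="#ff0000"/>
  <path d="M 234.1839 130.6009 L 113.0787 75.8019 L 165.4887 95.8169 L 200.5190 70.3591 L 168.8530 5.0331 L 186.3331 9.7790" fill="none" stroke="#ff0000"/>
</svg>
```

G21
G90
G0 X27.1226 Y127.1032
M3 S224
G1 X16.0141 Y135.4232 F2399
G1 X15.5929 Y149.2956 F2399
G1 X26.1762 Y158.2742 F2399
G1 X39.7945 Y155.5980 F2399
G1 X46.1930 Y143.2821 F2399
G1 X40.5535 Y130.6007 F2399
G1 X27.1226 Y127.1032 F2399
M5
G0 X18.9780 Y77.8490
M3 S666
G1 X65.9524 Y77.8490 F2052
G1 X65.9524 Y24.6939 F2052
G1 X18.9780 Y24.6939 F2052
G1 X18.9780 Y77.8490 F2052
M5
G0 X176.4326 Y103.6393
M3 S224
G1 X179.5869 Y81.1891 F2399
G1 X164.0013 Y64.7255 F2399
G1 X141.4121 Y66.6459 F2399
G1 X128.8294 Y85.5043 F2399
G1 X135.7283 Y107.0998 F2399
G1 X156.9137 Y115.1706 F2399
G1 X176.4326 Y103.6393 F2399
M5
G0 X87.8472 Y94.8468
M3 S224
G1 X182.7033 Y94.8468 F2399
G1 X182.7033 Y29.9720 F2399
G1 X87.8472 Y29.9720 F2399
G1 X87.8472 Y94.8468 F2399
M5
G0 X37.8574 Y79.0668
M3 S666
G1 X103.7984 Y79.0668 F2052
G1 X103.7984 Y30.3126 F2052
G1 X37.8574 Y30.3126 F2052
G1 X37.8574 Y79.0668 F2052
M5
G0 X234.1839 Y38.4117
M3 S666
G1 X113.0787 Y93.2107 F2052
G1 X165.4887 Y73.1957 F2052
G1 X200.5190 Y98.6535 F2052
G1 X168.8530 Y163.9795 F2052
G1 X186.3331 Y159.2336 F2052
M5
G0 X0.0000 Y0.0000

1 u = 1 mm; y_m = 169.0126 − y.

[1] `<path>` regular polygon, #ff00ff→engrave S224 F2399: (27.1226,127.1032) → (16.0141,135.4232) → (15.5929,149.2956) → (26.1762,158.2742) → (39.7945,155.5980) → (46.1930,143.2821) → (40.5535,130.6007) → (27.1226,127.1032) (closed)

[2] `<polygon>` rectangle, #ff0000→score S666 F2052: (18.9780,77.8490) → (65.9524,77.8490) → (65.9524,24.6939) → (18.9780,24.6939) → (18.9780,77.8490) (closed)

[3] `<polygon>` regular polygon, #ff00ff→engrave S224 F2399: (176.4326,103.6393) → (179.5869,81.1891) → (164.0013,64.7255) → (141.4121,66.6459) → (128.8294,85.5043) → (135.7283,107.0998) → (156.9137,115.1706) → (176.4326,103.6393) (closed)

[4] `<rect>` rectangle, #ff00ff→engrave S224 F2399: (87.8472,94.8468) → (182.7033,94.8468) → (182.7033,29.9720) → (87.8472,29.9720) → (87.8472,94.8468) (closed)

[5] `<polygon>` rectangle, #ff0000→score S666 F2052: (37.8574,79.0668) → (103.7984,79.0668) → (103.7984,30.3126) → (37.8574,30.3126) → (37.8574,79.0668) (closed)

[6] `<path>` open polyline, #ff0000→score S666 F2052: (234.1839,38.4117) → (113.0787,93.2107) → (165.4887,73.1957) → (200.5190,98.6535) → (168.8530,163.9795) → (186.3331,159.2336)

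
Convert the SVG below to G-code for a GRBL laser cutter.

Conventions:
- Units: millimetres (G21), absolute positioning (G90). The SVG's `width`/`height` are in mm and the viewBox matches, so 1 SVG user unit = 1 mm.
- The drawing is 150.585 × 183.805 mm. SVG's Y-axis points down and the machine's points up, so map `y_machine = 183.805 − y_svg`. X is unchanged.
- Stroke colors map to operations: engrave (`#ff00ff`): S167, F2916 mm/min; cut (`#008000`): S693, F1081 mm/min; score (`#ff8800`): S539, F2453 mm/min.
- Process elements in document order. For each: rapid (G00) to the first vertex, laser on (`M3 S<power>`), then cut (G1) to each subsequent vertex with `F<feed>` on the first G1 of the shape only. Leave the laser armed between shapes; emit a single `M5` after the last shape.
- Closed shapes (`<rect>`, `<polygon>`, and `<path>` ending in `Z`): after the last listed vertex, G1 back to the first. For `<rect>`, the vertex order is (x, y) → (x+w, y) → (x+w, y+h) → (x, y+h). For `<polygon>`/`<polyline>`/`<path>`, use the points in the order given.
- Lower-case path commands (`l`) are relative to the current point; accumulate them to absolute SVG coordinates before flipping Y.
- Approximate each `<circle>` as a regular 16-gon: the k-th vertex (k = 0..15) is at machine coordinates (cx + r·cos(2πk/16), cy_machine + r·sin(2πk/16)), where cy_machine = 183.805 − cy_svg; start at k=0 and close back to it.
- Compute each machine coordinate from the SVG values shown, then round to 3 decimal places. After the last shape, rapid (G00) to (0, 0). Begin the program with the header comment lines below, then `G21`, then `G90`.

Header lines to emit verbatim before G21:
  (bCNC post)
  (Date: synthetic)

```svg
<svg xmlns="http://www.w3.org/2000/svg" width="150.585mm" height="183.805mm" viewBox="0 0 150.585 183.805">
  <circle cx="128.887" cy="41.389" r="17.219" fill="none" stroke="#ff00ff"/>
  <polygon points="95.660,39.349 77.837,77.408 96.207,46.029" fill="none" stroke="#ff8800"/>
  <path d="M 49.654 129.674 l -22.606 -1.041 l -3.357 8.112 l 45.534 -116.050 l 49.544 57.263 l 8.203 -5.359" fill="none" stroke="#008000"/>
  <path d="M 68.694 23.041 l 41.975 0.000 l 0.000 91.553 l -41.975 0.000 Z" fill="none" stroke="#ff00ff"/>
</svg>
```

1 u = 1 mm; y_m = 183.805 − y.

[1] `<circle>` circle, #ff00ff→engrave S167 F2916: (146.106,142.416) → (144.795,149.005) → (141.063,154.592) → (135.476,158.324) → (128.887,159.635) → (122.298,158.324) → (116.711,154.592) → (112.979,149.005) → (111.668,142.416) → (112.979,135.827) → (116.711,130.240) → (122.298,126.508) → (128.887,125.197) → (135.476,126.508) → (141.063,130.240) → (144.795,135.827) → (146.106,142.416) (closed)

[2] `<polygon>` closed polygon, #ff8800→score S539 F2453: (95.660,144.456) → (77.837,106.397) → (96.207,137.776) → (95.660,144.456) (closed)

[3] `<path>` open polyline, #008000→cut S693 F1081: (49.654,54.131) → (27.048,55.172) → (23.691,47.060) → (69.225,163.110) → (118.769,105.847) → (126.972,111.206)

[4] `<path>` rectangle, #ff00ff→engrave S167 F2916: (68.694,160.764) → (110.669,160.764) → (110.669,69.211) → (68.694,69.211) → (68.694,160.764) (closed)

(bCNC post)
(Date: synthetic)
G21
G90
G00 X146.106 Y142.416
M3 S167
G1 X144.795 Y149.005 F2916
G1 X141.063 Y154.592
G1 X135.476 Y158.324
G1 X128.887 Y159.635
G1 X122.298 Y158.324
G1 X116.711 Y154.592
G1 X112.979 Y149.005
G1 X111.668 Y142.416
G1 X112.979 Y135.827
G1 X116.711 Y130.240
G1 X122.298 Y126.508
G1 X128.887 Y125.197
G1 X135.476 Y126.508
G1 X141.063 Y130.240
G1 X144.795 Y135.827
G1 X146.106 Y142.416
G00 X95.660 Y144.456
M3 S539
G1 X77.837 Y106.397 F2453
G1 X96.207 Y137.776
G1 X95.660 Y144.456
G00 X49.654 Y54.131
M3 S693
G1 X27.048 Y55.172 F1081
G1 X23.691 Y47.060
G1 X69.225 Y163.110
G1 X118.769 Y105.847
G1 X126.972 Y111.206
G00 X68.694 Y160.764
M3 S167
G1 X110.669 Y160.764 F2916
G1 X110.669 Y69.211
G1 X68.694 Y69.211
G1 X68.694 Y160.764
M5
G00 X0.000 Y0.000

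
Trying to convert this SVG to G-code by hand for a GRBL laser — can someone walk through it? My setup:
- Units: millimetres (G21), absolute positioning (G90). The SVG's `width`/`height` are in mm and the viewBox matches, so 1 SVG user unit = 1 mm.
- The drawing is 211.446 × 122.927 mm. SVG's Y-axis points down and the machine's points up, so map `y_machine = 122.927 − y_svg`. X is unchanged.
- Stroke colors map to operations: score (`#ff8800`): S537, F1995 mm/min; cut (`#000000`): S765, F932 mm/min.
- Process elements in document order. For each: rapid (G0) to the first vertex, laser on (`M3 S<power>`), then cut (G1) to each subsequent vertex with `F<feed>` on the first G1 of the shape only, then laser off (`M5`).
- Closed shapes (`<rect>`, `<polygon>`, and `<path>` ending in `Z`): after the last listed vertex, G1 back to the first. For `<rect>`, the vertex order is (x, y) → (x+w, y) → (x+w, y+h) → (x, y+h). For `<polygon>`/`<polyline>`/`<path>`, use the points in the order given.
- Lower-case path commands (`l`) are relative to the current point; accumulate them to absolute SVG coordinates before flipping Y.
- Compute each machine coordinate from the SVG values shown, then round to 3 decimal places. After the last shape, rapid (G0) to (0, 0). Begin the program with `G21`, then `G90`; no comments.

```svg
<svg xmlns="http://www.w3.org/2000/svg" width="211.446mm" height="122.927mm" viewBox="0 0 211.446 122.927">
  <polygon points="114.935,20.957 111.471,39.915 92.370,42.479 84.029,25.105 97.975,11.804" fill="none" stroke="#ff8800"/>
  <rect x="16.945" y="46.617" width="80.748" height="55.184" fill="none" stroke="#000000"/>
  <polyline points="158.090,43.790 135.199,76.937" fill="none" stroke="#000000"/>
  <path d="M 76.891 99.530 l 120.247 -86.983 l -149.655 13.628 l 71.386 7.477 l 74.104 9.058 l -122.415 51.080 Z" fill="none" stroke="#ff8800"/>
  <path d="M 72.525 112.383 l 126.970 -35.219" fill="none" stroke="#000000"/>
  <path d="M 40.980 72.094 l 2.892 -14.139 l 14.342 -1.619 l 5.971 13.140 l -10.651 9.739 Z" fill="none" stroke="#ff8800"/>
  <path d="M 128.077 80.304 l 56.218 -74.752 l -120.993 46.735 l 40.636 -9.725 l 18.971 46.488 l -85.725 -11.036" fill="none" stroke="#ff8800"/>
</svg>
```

1 u = 1 mm; y_m = 122.927 − y.

[1] `<polygon>` regular polygon, #ff8800→score S537 F1995: (114.935,101.970) → (111.471,83.012) → (92.370,80.448) → (84.029,97.822) → (97.975,111.123) → (114.935,101.970) (closed)

[2] `<rect>` rectangle, #000000→cut S765 F932: (16.945,76.310) → (97.693,76.310) → (97.693,21.126) → (16.945,21.126) → (16.945,76.310) (closed)

[3] `<polyline>` line segment, #000000→cut S765 F932: (158.090,79.137) → (135.199,45.990)

[4] `<path>` closed polygon, #ff8800→score S537 F1995: (76.891,23.397) → (197.138,110.380) → (47.483,96.752) → (118.869,89.275) → (192.973,80.217) → (70.558,29.137) → (76.891,23.397) (closed)

[5] `<path>` line segment, #000000→cut S765 F932: (72.525,10.544) → (199.495,45.763)

[6] `<path>` regular polygon, #ff8800→score S537 F1995: (40.980,50.833) → (43.872,64.972) → (58.214,66.591) → (64.185,53.451) → (53.534,43.712) → (40.980,50.833) (closed)

[7] `<path>` open polyline, #ff8800→score S537 F1995: (128.077,42.623) → (184.295,117.375) → (63.302,70.640) → (103.938,80.365) → (122.909,33.877) → (37.184,44.913)

G21
G90
G0 X114.935 Y101.970
M3 S537
G1 X111.471 Y83.012 F1995
G1 X92.370 Y80.448
G1 X84.029 Y97.822
G1 X97.975 Y111.123
G1 X114.935 Y101.970
M5
G0 X16.945 Y76.310
M3 S765
G1 X97.693 Y76.310 F932
G1 X97.693 Y21.126
G1 X16.945 Y21.126
G1 X16.945 Y76.310
M5
G0 X158.090 Y79.137
M3 S765
G1 X135.199 Y45.990 F932
M5
G0 X76.891 Y23.397
M3 S537
G1 X197.138 Y110.380 F1995
G1 X47.483 Y96.752
G1 X118.869 Y89.275
G1 X192.973 Y80.217
G1 X70.558 Y29.137
G1 X76.891 Y23.397
M5
G0 X72.525 Y10.544
M3 S765
G1 X199.495 Y45.763 F932
M5
G0 X40.980 Y50.833
M3 S537
G1 X43.872 Y64.972 F1995
G1 X58.214 Y66.591
G1 X64.185 Y53.451
G1 X53.534 Y43.712
G1 X40.980 Y50.833
M5
G0 X128.077 Y42.623
M3 S537
G1 X184.295 Y117.375 F1995
G1 X63.302 Y70.640
G1 X103.938 Y80.365
G1 X122.909 Y33.877
G1 X37.184 Y44.913
M5
G0 X0.000 Y0.000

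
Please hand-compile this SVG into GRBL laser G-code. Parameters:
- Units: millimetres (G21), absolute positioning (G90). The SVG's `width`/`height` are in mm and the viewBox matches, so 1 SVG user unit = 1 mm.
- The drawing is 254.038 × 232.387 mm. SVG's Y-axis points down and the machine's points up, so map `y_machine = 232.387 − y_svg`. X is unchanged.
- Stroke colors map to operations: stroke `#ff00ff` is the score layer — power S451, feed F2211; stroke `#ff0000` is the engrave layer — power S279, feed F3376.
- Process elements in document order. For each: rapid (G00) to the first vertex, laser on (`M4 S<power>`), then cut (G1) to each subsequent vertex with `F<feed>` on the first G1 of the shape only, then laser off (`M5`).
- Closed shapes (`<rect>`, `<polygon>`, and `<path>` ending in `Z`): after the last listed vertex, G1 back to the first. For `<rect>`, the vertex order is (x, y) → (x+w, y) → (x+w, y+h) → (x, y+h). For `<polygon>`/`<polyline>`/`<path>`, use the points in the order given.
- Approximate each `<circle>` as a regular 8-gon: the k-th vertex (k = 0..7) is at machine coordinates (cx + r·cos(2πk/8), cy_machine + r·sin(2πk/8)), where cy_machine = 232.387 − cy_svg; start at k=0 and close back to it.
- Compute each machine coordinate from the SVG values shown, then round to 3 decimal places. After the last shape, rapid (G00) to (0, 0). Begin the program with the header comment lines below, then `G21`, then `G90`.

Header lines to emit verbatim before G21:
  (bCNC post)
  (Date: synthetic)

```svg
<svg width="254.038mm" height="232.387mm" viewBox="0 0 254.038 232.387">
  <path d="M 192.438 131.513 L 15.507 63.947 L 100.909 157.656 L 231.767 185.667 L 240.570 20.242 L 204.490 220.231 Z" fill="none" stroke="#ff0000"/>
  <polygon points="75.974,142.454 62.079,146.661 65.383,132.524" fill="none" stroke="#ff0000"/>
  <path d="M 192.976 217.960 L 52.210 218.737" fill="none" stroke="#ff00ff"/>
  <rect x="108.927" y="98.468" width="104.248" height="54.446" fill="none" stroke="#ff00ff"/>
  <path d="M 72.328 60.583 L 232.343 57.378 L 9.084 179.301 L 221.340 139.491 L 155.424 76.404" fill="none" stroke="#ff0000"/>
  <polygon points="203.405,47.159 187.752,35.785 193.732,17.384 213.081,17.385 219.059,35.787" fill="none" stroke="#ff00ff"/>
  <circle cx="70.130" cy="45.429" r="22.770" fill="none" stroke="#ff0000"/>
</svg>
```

(bCNC post)
(Date: synthetic)
G21
G90
G00 X192.438 Y100.874
M4 S279
G1 X15.507 Y168.440 F3376
G1 X100.909 Y74.731
G1 X231.767 Y46.720
G1 X240.570 Y212.145
G1 X204.490 Y12.156
G1 X192.438 Y100.874
M5
G00 X75.974 Y89.933
M4 S279
G1 X62.079 Y85.726 F3376
G1 X65.383 Y99.863
G1 X75.974 Y89.933
M5
G00 X192.976 Y14.427
M4 S451
G1 X52.210 Y13.650 F2211
M5
G00 X108.927 Y133.919
M4 S451
G1 X213.175 Y133.919 F2211
G1 X213.175 Y79.473
G1 X108.927 Y79.473
G1 X108.927 Y133.919
M5
G00 X72.328 Y171.804
M4 S279
G1 X232.343 Y175.009 F3376
G1 X9.084 Y53.086
G1 X221.340 Y92.896
G1 X155.424 Y155.983
M5
G00 X203.405 Y185.228
M4 S451
G1 X187.752 Y196.602 F2211
G1 X193.732 Y215.003
G1 X213.081 Y215.002
G1 X219.059 Y196.600
G1 X203.405 Y185.228
M5
G00 X92.900 Y186.958
M4 S279
G1 X86.231 Y203.059 F3376
G1 X70.130 Y209.728
G1 X54.029 Y203.059
G1 X47.360 Y186.958
G1 X54.029 Y170.857
G1 X70.130 Y164.188
G1 X86.231 Y170.857
G1 X92.900 Y186.958
M5
G00 X0.000 Y0.000

1 u = 1 mm; y_m = 232.387 − y.

[1] `<path>` closed polygon, #ff0000→engrave S279 F3376: (192.438,100.874) → (15.507,168.440) → (100.909,74.731) → (231.767,46.720) → (240.570,212.145) → (204.490,12.156) → (192.438,100.874) (closed)

[2] `<polygon>` regular polygon, #ff0000→engrave S279 F3376: (75.974,89.933) → (62.079,85.726) → (65.383,99.863) → (75.974,89.933) (closed)

[3] `<path>` line segment, #ff00ff→score S451 F2211: (192.976,14.427) → (52.210,13.650)

[4] `<rect>` rectangle, #ff00ff→score S451 F2211: (108.927,133.919) → (213.175,133.919) → (213.175,79.473) → (108.927,79.473) → (108.927,133.919) (closed)

[5] `<path>` open polyline, #ff0000→engrave S279 F3376: (72.328,171.804) → (232.343,175.009) → (9.084,53.086) → (221.340,92.896) → (155.424,155.983)

[6] `<polygon>` regular polygon, #ff00ff→score S451 F2211: (203.405,185.228) → (187.752,196.602) → (193.732,215.003) → (213.081,215.002) → (219.059,196.600) → (203.405,185.228) (closed)

[7] `<circle>` circle, #ff0000→engrave S279 F3376: (92.900,186.958) → (86.231,203.059) → (70.130,209.728) → (54.029,203.059) → (47.360,186.958) → (54.029,170.857) → (70.130,164.188) → (86.231,170.857) → (92.900,186.958) (closed)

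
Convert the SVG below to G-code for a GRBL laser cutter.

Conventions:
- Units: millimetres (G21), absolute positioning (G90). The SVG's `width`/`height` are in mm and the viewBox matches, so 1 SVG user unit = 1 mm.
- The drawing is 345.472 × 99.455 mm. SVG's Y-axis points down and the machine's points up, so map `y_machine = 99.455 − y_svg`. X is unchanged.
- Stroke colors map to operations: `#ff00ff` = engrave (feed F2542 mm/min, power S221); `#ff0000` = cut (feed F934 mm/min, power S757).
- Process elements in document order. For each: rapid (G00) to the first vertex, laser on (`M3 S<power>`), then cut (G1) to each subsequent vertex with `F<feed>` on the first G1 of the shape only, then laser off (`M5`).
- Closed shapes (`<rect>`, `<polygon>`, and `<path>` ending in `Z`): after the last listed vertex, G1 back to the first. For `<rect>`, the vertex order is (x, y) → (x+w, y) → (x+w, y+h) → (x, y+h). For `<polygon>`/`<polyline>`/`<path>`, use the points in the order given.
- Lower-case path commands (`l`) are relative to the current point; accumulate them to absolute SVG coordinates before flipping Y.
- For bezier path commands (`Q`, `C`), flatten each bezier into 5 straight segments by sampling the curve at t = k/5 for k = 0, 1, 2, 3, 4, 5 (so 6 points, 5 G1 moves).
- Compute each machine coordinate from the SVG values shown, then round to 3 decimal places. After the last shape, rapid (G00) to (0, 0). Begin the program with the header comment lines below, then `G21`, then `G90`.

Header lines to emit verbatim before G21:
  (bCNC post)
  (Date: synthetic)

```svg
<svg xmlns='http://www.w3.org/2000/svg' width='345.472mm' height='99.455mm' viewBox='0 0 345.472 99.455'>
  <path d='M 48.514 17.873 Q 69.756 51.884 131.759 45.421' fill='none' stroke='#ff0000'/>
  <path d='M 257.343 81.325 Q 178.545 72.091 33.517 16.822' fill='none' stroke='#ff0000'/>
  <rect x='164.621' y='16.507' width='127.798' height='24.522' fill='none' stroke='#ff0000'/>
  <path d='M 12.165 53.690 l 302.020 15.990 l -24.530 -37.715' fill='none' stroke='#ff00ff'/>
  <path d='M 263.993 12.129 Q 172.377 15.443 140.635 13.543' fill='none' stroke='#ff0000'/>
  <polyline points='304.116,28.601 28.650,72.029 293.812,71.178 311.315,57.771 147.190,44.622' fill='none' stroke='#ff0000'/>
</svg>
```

(bCNC post)
(Date: synthetic)
G21
G90
G00 X48.514 Y81.582
M3 S757
G1 X58.641 Y69.597 F934
G1 X72.029 Y60.849
G1 X88.678 Y55.339
G1 X108.588 Y53.068
G1 X131.759 Y54.034
M5
G00 X257.343 Y18.130
M3 S757
G1 X223.175 Y23.665 F934
G1 X183.708 Y32.883
G1 X138.943 Y45.783
G1 X88.879 Y62.367
G1 X33.517 Y82.633
M5
G00 X164.621 Y82.948
M3 S757
G1 X292.419 Y82.948 F934
G1 X292.419 Y58.426
G1 X164.621 Y58.426
G1 X164.621 Y82.948
M5
G00 X12.165 Y45.765
M3 S221
G1 X314.185 Y29.775 F2542
G1 X289.655 Y67.490
M5
G00 X263.993 Y87.326
M3 S757
G1 X229.742 Y86.209 F934
G1 X200.280 Y85.509
G1 X175.608 Y85.226
G1 X155.727 Y85.361
G1 X140.635 Y85.912
M5
G00 X304.116 Y70.854
M3 S757
G1 X28.650 Y27.426 F934
G1 X293.812 Y28.277
G1 X311.315 Y41.684
G1 X147.190 Y54.833
M5
G00 X0.000 Y0.000

viewBox `0 0 345.472 99.455` with mm width/height → 1 unit = 1 mm. Flip: y_m = 99.455 − y_svg.

**Shape 1** — `<path>` quadratic bezier, stroke `#ff0000` → cut (S757, F934). Control points (SVG): P0=(48.514,17.873), P1=(69.756,51.884), P2=(131.759,45.421); sampled at t=k/5. Machine vertices: (48.514,81.582) → (58.641,69.597) → (72.029,60.849) → (88.678,55.339) → (108.588,53.068) → (131.759,54.034). Open path.

**Shape 2** — `<path>` quadratic bezier, stroke `#ff0000` → cut (S757, F934). Control points (SVG): P0=(257.343,81.325), P1=(178.545,72.091), P2=(33.517,16.822); sampled at t=k/5. Machine vertices: (257.343,18.130) → (223.175,23.665) → (183.708,32.883) → (138.943,45.783) → (88.879,62.367) → (33.517,82.633). Open path.

**Shape 3** — `<rect>` rectangle, stroke `#ff0000` → cut (S757, F934). Machine vertices: (164.621,82.948) → (292.419,82.948) → (292.419,58.426) → (164.621,58.426) → (164.621,82.948). Closed: final G1 returns to the first vertex.

**Shape 4** — `<path>` open polyline, stroke `#ff00ff` → engrave (S221, F2542). Machine vertices: (12.165,45.765) → (314.185,29.775) → (289.655,67.490). Open path.

**Shape 5** — `<path>` quadratic bezier, stroke `#ff0000` → cut (S757, F934). Control points (SVG): P0=(263.993,12.129), P1=(172.377,15.443), P2=(140.635,13.543); sampled at t=k/5. Machine vertices: (263.993,87.326) → (229.742,86.209) → (200.280,85.509) → (175.608,85.226) → (155.727,85.361) → (140.635,85.912). Open path.

**Shape 6** — `<polyline>` open polyline, stroke `#ff0000` → cut (S757, F934). Machine vertices: (304.116,70.854) → (28.650,27.426) → (293.812,28.277) → (311.315,41.684) → (147.190,54.833). Open path.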